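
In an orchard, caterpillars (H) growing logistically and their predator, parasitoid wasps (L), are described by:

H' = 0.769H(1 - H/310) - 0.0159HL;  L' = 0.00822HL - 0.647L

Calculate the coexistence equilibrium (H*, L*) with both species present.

H* ≈ 78.7, L* ≈ 36.1

From dL/dt = 0 with L > 0: 0.00822H* = 0.647, so H* = 78.7.
Substitute into dH/dt = 0: 0.769(1 - 78.7/310) = 0.0159L*.
The bracket is 0.746, giving L* = 0.574/0.0159 = 36.1.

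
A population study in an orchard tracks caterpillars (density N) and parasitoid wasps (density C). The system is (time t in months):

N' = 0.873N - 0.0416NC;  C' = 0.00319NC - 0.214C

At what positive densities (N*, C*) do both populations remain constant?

N* ≈ 67.1, C* ≈ 21

Set dC/dt = 0 with C > 0: 0.00319N - 0.214 = 0, so N* = 0.214/0.00319 = 67.1.
Set dN/dt = 0 with N > 0: 0.873 - 0.0416C = 0, so C* = 0.873/0.0416 = 21.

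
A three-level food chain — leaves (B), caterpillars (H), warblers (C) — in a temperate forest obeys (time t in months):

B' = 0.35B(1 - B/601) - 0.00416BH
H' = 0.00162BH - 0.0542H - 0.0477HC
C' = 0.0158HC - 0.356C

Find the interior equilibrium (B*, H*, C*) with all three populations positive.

From dC/dt = 0: 0.0158H* = 0.356, so H* = 22.5.
From dB/dt = 0: 0.35(1 - B*/601) = 0.00416·22.5, giving B* = 601·(1 - 0.268) = 440.
From dH/dt = 0: 0.00162·440 - 0.0542 = 0.0477C*, so C* = 0.659/0.0477 = 13.8.

B* ≈ 440, H* ≈ 22.5, C* ≈ 13.8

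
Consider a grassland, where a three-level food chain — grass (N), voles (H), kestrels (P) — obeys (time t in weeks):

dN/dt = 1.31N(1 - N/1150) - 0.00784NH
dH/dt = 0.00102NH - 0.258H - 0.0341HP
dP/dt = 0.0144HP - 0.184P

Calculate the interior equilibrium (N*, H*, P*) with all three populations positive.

N* ≈ 1060, H* ≈ 12.8, P* ≈ 24.2

From dP/dt = 0: 0.0144H* = 0.184, so H* = 12.8.
From dN/dt = 0: 1.31(1 - N*/1150) = 0.00784·12.8, giving N* = 1150·(1 - 0.0765) = 1060.
From dH/dt = 0: 0.00102·1060 - 0.258 = 0.0341P*, so P* = 0.825/0.0341 = 24.2.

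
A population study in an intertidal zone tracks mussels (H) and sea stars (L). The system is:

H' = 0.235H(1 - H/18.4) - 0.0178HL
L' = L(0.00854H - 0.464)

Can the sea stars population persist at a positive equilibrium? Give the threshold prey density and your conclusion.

The predator equation gives dL/dt > 0 only when H > 0.464/0.00854 = 54.3.
Without the predator, H → K = 18.4. Since 18.4 < 54.3, the predator cannot invade.

Threshold H = 54.3; K < 54.3, so no, the predator goes extinct.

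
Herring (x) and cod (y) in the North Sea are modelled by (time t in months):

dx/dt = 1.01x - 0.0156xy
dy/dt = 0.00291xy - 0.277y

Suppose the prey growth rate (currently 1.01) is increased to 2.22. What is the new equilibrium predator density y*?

y* ≈ 142

At the interior fixed point, setting dx/dt = 0 with x > 0 fixes y* = (prey growth rate)/(xy coefficient) — independent of the other coefficients.
With the change, y* = 2.22/0.0156 = 142; it rises from 64.7.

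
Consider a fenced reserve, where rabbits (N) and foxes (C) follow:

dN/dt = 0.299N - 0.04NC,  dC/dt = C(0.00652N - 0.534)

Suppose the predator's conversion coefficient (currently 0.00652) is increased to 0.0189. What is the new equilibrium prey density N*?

At the interior fixed point, setting dC/dt = 0 with C > 0 fixes N* = (predator death rate)/(NC coefficient) — independent of the other coefficients.
With the change, N* = 0.534/0.0189 = 28.3; it falls from 81.9.

N* ≈ 28.3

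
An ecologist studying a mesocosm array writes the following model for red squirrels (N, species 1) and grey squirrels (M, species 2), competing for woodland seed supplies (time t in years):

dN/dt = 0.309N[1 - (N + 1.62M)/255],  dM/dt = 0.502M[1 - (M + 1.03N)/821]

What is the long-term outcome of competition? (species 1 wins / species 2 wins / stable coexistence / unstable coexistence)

Compare the nullcline intercepts: K1/α12 = 255/1.62 = 157 < K2 = 821; K2/α21 = 821/1.03 = 797 > K1 = 255.
Since the inequalities point opposite ways, species 2 can invade but species 1 cannot.

species 2 excludes species 1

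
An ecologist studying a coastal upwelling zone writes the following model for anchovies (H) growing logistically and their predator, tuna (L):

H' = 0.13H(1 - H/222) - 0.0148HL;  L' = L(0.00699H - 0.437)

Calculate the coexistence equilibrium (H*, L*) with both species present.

From dL/dt = 0 with L > 0: 0.00699H* = 0.437, so H* = 62.5.
Substitute into dH/dt = 0: 0.13(1 - 62.5/222) = 0.0148L*.
The bracket is 0.718, giving L* = 0.0934/0.0148 = 6.31.

H* ≈ 62.5, L* ≈ 6.31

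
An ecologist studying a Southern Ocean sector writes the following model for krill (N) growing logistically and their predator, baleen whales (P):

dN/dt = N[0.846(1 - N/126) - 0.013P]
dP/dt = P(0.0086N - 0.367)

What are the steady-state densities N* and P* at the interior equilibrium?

N* ≈ 42.7, P* ≈ 43

From dP/dt = 0 with P > 0: 0.0086N* = 0.367, so N* = 42.7.
Substitute into dN/dt = 0: 0.846(1 - 42.7/126) = 0.013P*.
The bracket is 0.661, giving P* = 0.559/0.013 = 43.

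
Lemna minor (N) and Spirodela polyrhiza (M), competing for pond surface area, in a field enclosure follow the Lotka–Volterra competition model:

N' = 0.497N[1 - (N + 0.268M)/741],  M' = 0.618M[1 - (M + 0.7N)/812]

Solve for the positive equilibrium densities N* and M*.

N* ≈ 644, M* ≈ 361

Setting both brackets to zero gives the nullclines N + 0.268M = 741 and 0.7N + M = 812.
Substituting M = 812 - 0.7N into the first: N(1 - 0.268·0.7) = 741 - 0.268·812.
So N* = 523/0.812 = 644, and then M* = 812 - 0.7·644 = 361.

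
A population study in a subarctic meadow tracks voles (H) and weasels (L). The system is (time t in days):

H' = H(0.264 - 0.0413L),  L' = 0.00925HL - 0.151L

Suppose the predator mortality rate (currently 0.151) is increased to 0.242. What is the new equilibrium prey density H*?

H* ≈ 26.2

At the interior fixed point, setting dL/dt = 0 with L > 0 fixes H* = (predator death rate)/(HL coefficient) — independent of the other coefficients.
With the change, H* = 0.242/0.00925 = 26.2; it rises from 16.3.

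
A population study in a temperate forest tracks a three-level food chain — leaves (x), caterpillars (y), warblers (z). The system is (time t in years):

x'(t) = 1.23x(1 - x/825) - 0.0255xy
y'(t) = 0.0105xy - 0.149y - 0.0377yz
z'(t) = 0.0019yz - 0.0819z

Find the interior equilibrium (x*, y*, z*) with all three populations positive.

From dz/dt = 0: 0.0019y* = 0.0819, so y* = 43.1.
From dx/dt = 0: 1.23(1 - x*/825) = 0.0255·43.1, giving x* = 825·(1 - 0.894) = 87.7.
From dy/dt = 0: 0.0105·87.7 - 0.149 = 0.0377z*, so z* = 0.772/0.0377 = 20.5.

x* ≈ 87.7, y* ≈ 43.1, z* ≈ 20.5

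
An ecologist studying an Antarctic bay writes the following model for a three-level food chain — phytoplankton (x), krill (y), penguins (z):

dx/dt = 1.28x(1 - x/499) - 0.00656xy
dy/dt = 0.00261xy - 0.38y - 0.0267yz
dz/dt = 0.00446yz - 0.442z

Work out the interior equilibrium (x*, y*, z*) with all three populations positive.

x* ≈ 246, y* ≈ 99.1, z* ≈ 9.77

From dz/dt = 0: 0.00446y* = 0.442, so y* = 99.1.
From dx/dt = 0: 1.28(1 - x*/499) = 0.00656·99.1, giving x* = 499·(1 - 0.508) = 246.
From dy/dt = 0: 0.00261·246 - 0.38 = 0.0267z*, so z* = 0.261/0.0267 = 9.77.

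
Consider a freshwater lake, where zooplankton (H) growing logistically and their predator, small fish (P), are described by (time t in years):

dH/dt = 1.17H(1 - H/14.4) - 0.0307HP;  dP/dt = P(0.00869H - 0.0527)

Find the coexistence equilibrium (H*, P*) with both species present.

H* ≈ 6.06, P* ≈ 22.1

From dP/dt = 0 with P > 0: 0.00869H* = 0.0527, so H* = 6.06.
Substitute into dH/dt = 0: 1.17(1 - 6.06/14.4) = 0.0307P*.
The bracket is 0.579, giving P* = 0.677/0.0307 = 22.1.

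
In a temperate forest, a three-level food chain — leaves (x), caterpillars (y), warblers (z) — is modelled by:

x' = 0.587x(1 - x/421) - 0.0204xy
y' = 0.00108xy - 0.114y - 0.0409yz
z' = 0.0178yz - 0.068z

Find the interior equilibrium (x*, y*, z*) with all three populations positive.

From dz/dt = 0: 0.0178y* = 0.068, so y* = 3.82.
From dx/dt = 0: 0.587(1 - x*/421) = 0.0204·3.82, giving x* = 421·(1 - 0.133) = 365.
From dy/dt = 0: 0.00108·365 - 0.114 = 0.0409z*, so z* = 0.28/0.0409 = 6.85.

x* ≈ 365, y* ≈ 3.82, z* ≈ 6.85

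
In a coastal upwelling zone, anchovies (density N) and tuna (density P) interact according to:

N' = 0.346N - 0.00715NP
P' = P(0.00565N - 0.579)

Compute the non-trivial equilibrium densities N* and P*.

N* ≈ 102, P* ≈ 48.4

Set dP/dt = 0 with P > 0: 0.00565N - 0.579 = 0, so N* = 0.579/0.00565 = 102.
Set dN/dt = 0 with N > 0: 0.346 - 0.00715P = 0, so P* = 0.346/0.00715 = 48.4.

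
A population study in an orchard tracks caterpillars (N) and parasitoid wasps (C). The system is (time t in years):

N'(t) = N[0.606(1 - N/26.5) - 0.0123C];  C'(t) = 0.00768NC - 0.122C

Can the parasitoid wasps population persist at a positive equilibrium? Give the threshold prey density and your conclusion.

Threshold N = 15.9; K > 15.9, so yes, the predator persists.

The predator equation gives dC/dt > 0 only when N > 0.122/0.00768 = 15.9.
Without the predator, N → K = 26.5. Since 26.5 > 15.9, the predator can invade and persist.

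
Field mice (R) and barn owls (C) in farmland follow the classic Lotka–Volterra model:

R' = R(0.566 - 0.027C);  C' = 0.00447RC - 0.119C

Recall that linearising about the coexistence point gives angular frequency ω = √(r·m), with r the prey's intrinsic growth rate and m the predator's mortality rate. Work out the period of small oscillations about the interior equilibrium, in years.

Here r = 0.566 and m = 0.119, so r·m = 0.0674.
ω = √0.0674 = 0.26 per year, hence T = 2π/ω ≈ 24.2 years.

T ≈ 24.2 years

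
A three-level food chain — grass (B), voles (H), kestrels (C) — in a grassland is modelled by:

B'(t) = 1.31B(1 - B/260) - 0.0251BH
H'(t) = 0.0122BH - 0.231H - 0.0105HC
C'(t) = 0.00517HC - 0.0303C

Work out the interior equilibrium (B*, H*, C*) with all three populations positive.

B* ≈ 231, H* ≈ 5.86, C* ≈ 246

From dC/dt = 0: 0.00517H* = 0.0303, so H* = 5.86.
From dB/dt = 0: 1.31(1 - B*/260) = 0.0251·5.86, giving B* = 260·(1 - 0.112) = 231.
From dH/dt = 0: 0.0122·231 - 0.231 = 0.0105C*, so C* = 2.58/0.0105 = 246.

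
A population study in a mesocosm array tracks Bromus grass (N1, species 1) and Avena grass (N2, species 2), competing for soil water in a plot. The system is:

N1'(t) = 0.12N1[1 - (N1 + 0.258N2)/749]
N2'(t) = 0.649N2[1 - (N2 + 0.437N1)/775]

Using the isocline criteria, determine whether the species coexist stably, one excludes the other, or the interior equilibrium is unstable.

stable coexistence

Compare the nullcline intercepts: K1/α12 = 749/0.258 = 2900 > K2 = 775; K2/α21 = 775/0.437 = 1770 > K1 = 749.
Since both inequalities hold, each species can invade when rare, so the interior equilibrium is stable.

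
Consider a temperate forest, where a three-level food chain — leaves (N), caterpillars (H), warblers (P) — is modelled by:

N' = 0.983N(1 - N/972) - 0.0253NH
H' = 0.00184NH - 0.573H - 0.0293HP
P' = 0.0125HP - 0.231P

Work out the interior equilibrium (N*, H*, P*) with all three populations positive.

N* ≈ 510, H* ≈ 18.5, P* ≈ 12.5

From dP/dt = 0: 0.0125H* = 0.231, so H* = 18.5.
From dN/dt = 0: 0.983(1 - N*/972) = 0.0253·18.5, giving N* = 972·(1 - 0.476) = 510.
From dH/dt = 0: 0.00184·510 - 0.573 = 0.0293P*, so P* = 0.365/0.0293 = 12.5.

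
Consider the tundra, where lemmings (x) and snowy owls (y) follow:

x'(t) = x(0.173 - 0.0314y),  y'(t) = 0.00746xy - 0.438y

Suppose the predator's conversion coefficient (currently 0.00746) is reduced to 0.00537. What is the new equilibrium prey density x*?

At the interior fixed point, setting dy/dt = 0 with y > 0 fixes x* = (predator death rate)/(xy coefficient) — independent of the other coefficients.
With the change, x* = 0.438/0.00537 = 81.6; it rises from 58.7.

x* ≈ 81.6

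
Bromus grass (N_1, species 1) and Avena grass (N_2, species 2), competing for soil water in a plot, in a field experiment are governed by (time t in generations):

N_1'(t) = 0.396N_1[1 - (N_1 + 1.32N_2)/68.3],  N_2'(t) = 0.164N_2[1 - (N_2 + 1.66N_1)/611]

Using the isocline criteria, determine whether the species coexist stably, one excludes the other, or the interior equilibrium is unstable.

species 2 excludes species 1

Compare the nullcline intercepts: K1/α12 = 68.3/1.32 = 51.7 < K2 = 611; K2/α21 = 611/1.66 = 368 > K1 = 68.3.
Since the inequalities point opposite ways, species 2 can invade but species 1 cannot.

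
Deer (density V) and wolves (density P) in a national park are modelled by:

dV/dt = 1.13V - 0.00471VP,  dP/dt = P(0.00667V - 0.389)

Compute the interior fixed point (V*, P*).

Set dP/dt = 0 with P > 0: 0.00667V - 0.389 = 0, so V* = 0.389/0.00667 = 58.3.
Set dV/dt = 0 with V > 0: 1.13 - 0.00471P = 0, so P* = 1.13/0.00471 = 240.

V* ≈ 58.3, P* ≈ 240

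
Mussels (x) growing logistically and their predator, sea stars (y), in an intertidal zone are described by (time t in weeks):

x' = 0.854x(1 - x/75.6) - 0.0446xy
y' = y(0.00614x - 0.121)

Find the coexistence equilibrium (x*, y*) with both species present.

From dy/dt = 0 with y > 0: 0.00614x* = 0.121, so x* = 19.7.
Substitute into dx/dt = 0: 0.854(1 - 19.7/75.6) = 0.0446y*.
The bracket is 0.739, giving y* = 0.631/0.0446 = 14.2.

x* ≈ 19.7, y* ≈ 14.2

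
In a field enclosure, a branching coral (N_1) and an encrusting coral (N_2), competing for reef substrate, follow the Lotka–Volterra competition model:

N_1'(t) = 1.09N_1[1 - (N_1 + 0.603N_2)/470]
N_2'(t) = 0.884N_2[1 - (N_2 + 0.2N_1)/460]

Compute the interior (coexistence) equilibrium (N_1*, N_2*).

Setting both brackets to zero gives the nullclines N_1 + 0.603N_2 = 470 and 0.2N_1 + N_2 = 460.
Substituting N_2 = 460 - 0.2N_1 into the first: N_1(1 - 0.603·0.2) = 470 - 0.603·460.
So N_1* = 193/0.879 = 219, and then N_2* = 460 - 0.2·219 = 416.

N_1* ≈ 219, N_2* ≈ 416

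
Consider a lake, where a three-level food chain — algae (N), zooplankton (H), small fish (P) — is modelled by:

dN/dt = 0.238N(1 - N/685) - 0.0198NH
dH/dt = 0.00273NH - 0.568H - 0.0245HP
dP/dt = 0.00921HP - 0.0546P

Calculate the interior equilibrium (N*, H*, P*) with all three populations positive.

From dP/dt = 0: 0.00921H* = 0.0546, so H* = 5.93.
From dN/dt = 0: 0.238(1 - N*/685) = 0.0198·5.93, giving N* = 685·(1 - 0.493) = 347.
From dH/dt = 0: 0.00273·347 - 0.568 = 0.0245P*, so P* = 0.38/0.0245 = 15.5.

N* ≈ 347, H* ≈ 5.93, P* ≈ 15.5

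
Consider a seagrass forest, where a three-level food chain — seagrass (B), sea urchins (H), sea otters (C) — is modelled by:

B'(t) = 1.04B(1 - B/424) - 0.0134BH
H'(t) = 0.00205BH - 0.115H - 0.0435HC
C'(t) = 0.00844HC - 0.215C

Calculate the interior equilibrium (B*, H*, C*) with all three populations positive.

B* ≈ 285, H* ≈ 25.5, C* ≈ 10.8

From dC/dt = 0: 0.00844H* = 0.215, so H* = 25.5.
From dB/dt = 0: 1.04(1 - B*/424) = 0.0134·25.5, giving B* = 424·(1 - 0.328) = 285.
From dH/dt = 0: 0.00205·285 - 0.115 = 0.0435C*, so C* = 0.469/0.0435 = 10.8.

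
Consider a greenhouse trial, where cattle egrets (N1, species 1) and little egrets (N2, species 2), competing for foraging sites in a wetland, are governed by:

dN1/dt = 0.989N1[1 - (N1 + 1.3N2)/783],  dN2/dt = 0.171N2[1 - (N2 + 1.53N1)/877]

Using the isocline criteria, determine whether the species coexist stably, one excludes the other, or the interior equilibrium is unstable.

unstable coexistence (outcome depends on initial conditions)

Compare the nullcline intercepts: K1/α12 = 783/1.3 = 602 < K2 = 877; K2/α21 = 877/1.53 = 573 < K1 = 783.
Since both are reversed, neither can invade when rare; the interior point is a saddle.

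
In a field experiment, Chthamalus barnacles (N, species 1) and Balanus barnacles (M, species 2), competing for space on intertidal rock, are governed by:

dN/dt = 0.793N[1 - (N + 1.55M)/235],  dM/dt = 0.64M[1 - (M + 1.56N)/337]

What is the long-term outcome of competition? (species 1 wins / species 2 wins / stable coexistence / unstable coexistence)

unstable coexistence (outcome depends on initial conditions)

Compare the nullcline intercepts: K1/α12 = 235/1.55 = 152 < K2 = 337; K2/α21 = 337/1.56 = 216 < K1 = 235.
Since both are reversed, neither can invade when rare; the interior point is a saddle.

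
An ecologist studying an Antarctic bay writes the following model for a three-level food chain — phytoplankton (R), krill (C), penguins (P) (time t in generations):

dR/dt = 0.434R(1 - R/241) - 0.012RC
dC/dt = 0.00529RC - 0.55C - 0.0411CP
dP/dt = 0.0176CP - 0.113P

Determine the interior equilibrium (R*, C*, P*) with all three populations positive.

R* ≈ 198, C* ≈ 6.42, P* ≈ 12.1

From dP/dt = 0: 0.0176C* = 0.113, so C* = 6.42.
From dR/dt = 0: 0.434(1 - R*/241) = 0.012·6.42, giving R* = 241·(1 - 0.178) = 198.
From dC/dt = 0: 0.00529·198 - 0.55 = 0.0411P*, so P* = 0.499/0.0411 = 12.1.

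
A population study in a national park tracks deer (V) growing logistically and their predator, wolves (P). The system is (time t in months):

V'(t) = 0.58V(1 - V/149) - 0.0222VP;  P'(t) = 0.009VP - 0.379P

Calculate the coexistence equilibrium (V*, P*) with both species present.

V* ≈ 42.1, P* ≈ 18.7

From dP/dt = 0 with P > 0: 0.009V* = 0.379, so V* = 42.1.
Substitute into dV/dt = 0: 0.58(1 - 42.1/149) = 0.0222P*.
The bracket is 0.717, giving P* = 0.416/0.0222 = 18.7.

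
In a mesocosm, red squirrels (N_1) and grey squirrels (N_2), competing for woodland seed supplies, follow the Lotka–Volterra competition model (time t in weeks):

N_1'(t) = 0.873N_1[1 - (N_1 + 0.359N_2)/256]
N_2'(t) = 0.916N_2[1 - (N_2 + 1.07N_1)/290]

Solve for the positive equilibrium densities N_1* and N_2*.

Setting both brackets to zero gives the nullclines N_1 + 0.359N_2 = 256 and 1.07N_1 + N_2 = 290.
Substituting N_2 = 290 - 1.07N_1 into the first: N_1(1 - 0.359·1.07) = 256 - 0.359·290.
So N_1* = 152/0.616 = 247, and then N_2* = 290 - 1.07·247 = 26.1.

N_1* ≈ 247, N_2* ≈ 26.1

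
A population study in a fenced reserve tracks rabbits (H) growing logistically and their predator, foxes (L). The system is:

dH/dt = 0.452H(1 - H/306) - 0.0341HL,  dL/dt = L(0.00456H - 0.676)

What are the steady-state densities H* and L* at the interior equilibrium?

From dL/dt = 0 with L > 0: 0.00456H* = 0.676, so H* = 148.
Substitute into dH/dt = 0: 0.452(1 - 148/306) = 0.0341L*.
The bracket is 0.516, giving L* = 0.233/0.0341 = 6.83.

H* ≈ 148, L* ≈ 6.83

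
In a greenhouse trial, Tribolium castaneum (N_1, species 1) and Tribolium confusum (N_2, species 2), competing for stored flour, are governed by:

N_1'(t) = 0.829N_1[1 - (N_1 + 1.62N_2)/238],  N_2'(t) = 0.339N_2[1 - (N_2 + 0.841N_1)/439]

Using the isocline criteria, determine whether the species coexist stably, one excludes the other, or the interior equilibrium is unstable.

species 2 excludes species 1

Compare the nullcline intercepts: K1/α12 = 238/1.62 = 147 < K2 = 439; K2/α21 = 439/0.841 = 522 > K1 = 238.
Since the inequalities point opposite ways, species 2 can invade but species 1 cannot.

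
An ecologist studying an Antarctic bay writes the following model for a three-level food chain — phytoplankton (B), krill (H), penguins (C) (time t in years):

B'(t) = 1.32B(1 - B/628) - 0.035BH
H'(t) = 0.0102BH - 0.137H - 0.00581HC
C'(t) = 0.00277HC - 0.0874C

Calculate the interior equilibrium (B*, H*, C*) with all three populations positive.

B* ≈ 103, H* ≈ 31.6, C* ≈ 157

From dC/dt = 0: 0.00277H* = 0.0874, so H* = 31.6.
From dB/dt = 0: 1.32(1 - B*/628) = 0.035·31.6, giving B* = 628·(1 - 0.837) = 103.
From dH/dt = 0: 0.0102·103 - 0.137 = 0.00581C*, so C* = 0.91/0.00581 = 157.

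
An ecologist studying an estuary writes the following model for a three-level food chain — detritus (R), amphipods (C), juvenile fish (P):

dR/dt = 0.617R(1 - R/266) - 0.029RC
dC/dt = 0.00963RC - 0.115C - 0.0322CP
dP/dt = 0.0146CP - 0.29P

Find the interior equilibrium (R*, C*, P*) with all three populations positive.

From dP/dt = 0: 0.0146C* = 0.29, so C* = 19.9.
From dR/dt = 0: 0.617(1 - R*/266) = 0.029·19.9, giving R* = 266·(1 - 0.934) = 17.7.
From dC/dt = 0: 0.00963·17.7 - 0.115 = 0.0322P*, so P* = 0.0551/0.0322 = 1.71.

R* ≈ 17.7, C* ≈ 19.9, P* ≈ 1.71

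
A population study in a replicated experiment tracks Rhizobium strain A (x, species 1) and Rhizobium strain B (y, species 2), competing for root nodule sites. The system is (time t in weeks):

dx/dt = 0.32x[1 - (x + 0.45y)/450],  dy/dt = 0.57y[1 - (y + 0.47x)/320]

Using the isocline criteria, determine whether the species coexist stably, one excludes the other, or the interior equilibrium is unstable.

Compare the nullcline intercepts: K1/α12 = 450/0.45 = 1000 > K2 = 320; K2/α21 = 320/0.47 = 681 > K1 = 450.
Since both inequalities hold, each species can invade when rare, so the interior equilibrium is stable.

stable coexistence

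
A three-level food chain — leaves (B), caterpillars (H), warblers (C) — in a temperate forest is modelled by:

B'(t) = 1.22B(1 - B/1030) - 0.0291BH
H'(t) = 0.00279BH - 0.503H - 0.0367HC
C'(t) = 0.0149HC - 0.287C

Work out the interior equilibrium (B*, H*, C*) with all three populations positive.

B* ≈ 557, H* ≈ 19.3, C* ≈ 28.6

From dC/dt = 0: 0.0149H* = 0.287, so H* = 19.3.
From dB/dt = 0: 1.22(1 - B*/1030) = 0.0291·19.3, giving B* = 1030·(1 - 0.459) = 557.
From dH/dt = 0: 0.00279·557 - 0.503 = 0.0367C*, so C* = 1.05/0.0367 = 28.6.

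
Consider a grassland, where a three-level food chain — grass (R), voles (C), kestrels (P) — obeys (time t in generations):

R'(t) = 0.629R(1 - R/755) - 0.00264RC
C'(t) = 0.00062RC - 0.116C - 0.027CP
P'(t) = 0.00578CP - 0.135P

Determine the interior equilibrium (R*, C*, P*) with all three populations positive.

R* ≈ 681, C* ≈ 23.4, P* ≈ 11.3

From dP/dt = 0: 0.00578C* = 0.135, so C* = 23.4.
From dR/dt = 0: 0.629(1 - R*/755) = 0.00264·23.4, giving R* = 755·(1 - 0.098) = 681.
From dC/dt = 0: 0.00062·681 - 0.116 = 0.027P*, so P* = 0.306/0.027 = 11.3.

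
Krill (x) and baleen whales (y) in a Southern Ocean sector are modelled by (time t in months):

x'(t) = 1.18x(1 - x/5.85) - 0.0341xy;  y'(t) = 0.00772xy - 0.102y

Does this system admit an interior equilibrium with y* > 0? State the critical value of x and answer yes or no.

The predator equation gives dy/dt > 0 only when x > 0.102/0.00772 = 13.2.
Without the predator, x → K = 5.85. Since 5.85 < 13.2, the predator cannot invade.

Threshold x = 13.2; K < 13.2, so no, the predator goes extinct.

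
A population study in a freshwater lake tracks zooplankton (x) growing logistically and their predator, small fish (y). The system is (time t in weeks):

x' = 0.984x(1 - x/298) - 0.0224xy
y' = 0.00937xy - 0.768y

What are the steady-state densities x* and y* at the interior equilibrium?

From dy/dt = 0 with y > 0: 0.00937x* = 0.768, so x* = 82.
Substitute into dx/dt = 0: 0.984(1 - 82/298) = 0.0224y*.
The bracket is 0.725, giving y* = 0.713/0.0224 = 31.8.

x* ≈ 82, y* ≈ 31.8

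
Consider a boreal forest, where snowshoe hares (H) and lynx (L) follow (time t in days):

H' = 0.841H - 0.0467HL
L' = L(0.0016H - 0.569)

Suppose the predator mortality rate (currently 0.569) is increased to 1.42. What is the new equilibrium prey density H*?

H* ≈ 887

At the interior fixed point, setting dL/dt = 0 with L > 0 fixes H* = (predator death rate)/(HL coefficient) — independent of the other coefficients.
With the change, H* = 1.42/0.0016 = 887; it rises from 356.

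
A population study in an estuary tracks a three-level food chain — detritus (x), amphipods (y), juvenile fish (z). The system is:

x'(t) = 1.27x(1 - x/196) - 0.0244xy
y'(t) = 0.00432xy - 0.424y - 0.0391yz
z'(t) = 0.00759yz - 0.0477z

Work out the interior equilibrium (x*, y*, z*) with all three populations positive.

From dz/dt = 0: 0.00759y* = 0.0477, so y* = 6.28.
From dx/dt = 0: 1.27(1 - x*/196) = 0.0244·6.28, giving x* = 196·(1 - 0.121) = 172.
From dy/dt = 0: 0.00432·172 - 0.424 = 0.0391z*, so z* = 0.32/0.0391 = 8.2.

x* ≈ 172, y* ≈ 6.28, z* ≈ 8.2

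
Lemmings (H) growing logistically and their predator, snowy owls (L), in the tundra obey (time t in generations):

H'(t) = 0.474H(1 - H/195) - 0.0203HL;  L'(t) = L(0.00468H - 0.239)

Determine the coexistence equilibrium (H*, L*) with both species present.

From dL/dt = 0 with L > 0: 0.00468H* = 0.239, so H* = 51.1.
Substitute into dH/dt = 0: 0.474(1 - 51.1/195) = 0.0203L*.
The bracket is 0.738, giving L* = 0.35/0.0203 = 17.2.

H* ≈ 51.1, L* ≈ 17.2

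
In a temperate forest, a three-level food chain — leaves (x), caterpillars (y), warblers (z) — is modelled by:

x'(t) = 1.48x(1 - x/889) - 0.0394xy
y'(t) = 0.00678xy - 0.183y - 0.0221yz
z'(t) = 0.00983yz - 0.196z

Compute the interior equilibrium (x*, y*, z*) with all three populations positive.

x* ≈ 417, y* ≈ 19.9, z* ≈ 120

From dz/dt = 0: 0.00983y* = 0.196, so y* = 19.9.
From dx/dt = 0: 1.48(1 - x*/889) = 0.0394·19.9, giving x* = 889·(1 - 0.531) = 417.
From dy/dt = 0: 0.00678·417 - 0.183 = 0.0221z*, so z* = 2.65/0.0221 = 120.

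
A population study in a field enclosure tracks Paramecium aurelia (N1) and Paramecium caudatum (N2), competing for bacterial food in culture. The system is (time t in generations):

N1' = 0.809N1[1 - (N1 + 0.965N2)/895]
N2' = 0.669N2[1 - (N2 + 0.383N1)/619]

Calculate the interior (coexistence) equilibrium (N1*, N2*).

N1* ≈ 472, N2* ≈ 438

Setting both brackets to zero gives the nullclines N1 + 0.965N2 = 895 and 0.383N1 + N2 = 619.
Substituting N2 = 619 - 0.383N1 into the first: N1(1 - 0.965·0.383) = 895 - 0.965·619.
So N1* = 298/0.63 = 472, and then N2* = 619 - 0.383·472 = 438.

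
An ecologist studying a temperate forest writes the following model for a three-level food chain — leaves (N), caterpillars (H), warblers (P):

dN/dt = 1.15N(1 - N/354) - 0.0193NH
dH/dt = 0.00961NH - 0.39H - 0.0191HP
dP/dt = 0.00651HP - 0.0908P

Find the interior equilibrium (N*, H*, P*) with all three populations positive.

From dP/dt = 0: 0.00651H* = 0.0908, so H* = 13.9.
From dN/dt = 0: 1.15(1 - N*/354) = 0.0193·13.9, giving N* = 354·(1 - 0.234) = 271.
From dH/dt = 0: 0.00961·271 - 0.39 = 0.0191P*, so P* = 2.22/0.0191 = 116.

N* ≈ 271, H* ≈ 13.9, P* ≈ 116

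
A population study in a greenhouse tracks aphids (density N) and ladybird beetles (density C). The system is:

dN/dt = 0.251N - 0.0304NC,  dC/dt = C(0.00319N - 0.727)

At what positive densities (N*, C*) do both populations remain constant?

N* ≈ 228, C* ≈ 8.26

Set dC/dt = 0 with C > 0: 0.00319N - 0.727 = 0, so N* = 0.727/0.00319 = 228.
Set dN/dt = 0 with N > 0: 0.251 - 0.0304C = 0, so C* = 0.251/0.0304 = 8.26.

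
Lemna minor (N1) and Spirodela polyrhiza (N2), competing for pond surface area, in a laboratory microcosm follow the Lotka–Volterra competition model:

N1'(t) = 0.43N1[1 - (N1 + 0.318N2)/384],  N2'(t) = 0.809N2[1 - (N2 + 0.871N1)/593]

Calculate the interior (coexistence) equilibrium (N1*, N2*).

N1* ≈ 270, N2* ≈ 358

Setting both brackets to zero gives the nullclines N1 + 0.318N2 = 384 and 0.871N1 + N2 = 593.
Substituting N2 = 593 - 0.871N1 into the first: N1(1 - 0.318·0.871) = 384 - 0.318·593.
So N1* = 195/0.723 = 270, and then N2* = 593 - 0.871·270 = 358.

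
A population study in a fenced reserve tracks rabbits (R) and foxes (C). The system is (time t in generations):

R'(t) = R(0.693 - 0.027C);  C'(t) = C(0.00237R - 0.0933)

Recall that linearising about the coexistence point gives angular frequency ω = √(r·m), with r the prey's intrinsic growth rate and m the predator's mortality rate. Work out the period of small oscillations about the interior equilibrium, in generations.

T ≈ 24.7 generations

Here r = 0.693 and m = 0.0933, so r·m = 0.0647.
ω = √0.0647 = 0.254 per generation, hence T = 2π/ω ≈ 24.7 generations.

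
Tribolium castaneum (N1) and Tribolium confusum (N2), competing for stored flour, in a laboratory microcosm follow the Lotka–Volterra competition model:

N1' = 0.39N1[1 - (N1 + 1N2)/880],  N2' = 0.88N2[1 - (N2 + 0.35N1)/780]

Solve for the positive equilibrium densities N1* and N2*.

Setting both brackets to zero gives the nullclines N1 + 1N2 = 880 and 0.35N1 + N2 = 780.
Substituting N2 = 780 - 0.35N1 into the first: N1(1 - 1·0.35) = 880 - 1·780.
So N1* = 100/0.65 = 154, and then N2* = 780 - 0.35·154 = 726.

N1* ≈ 154, N2* ≈ 726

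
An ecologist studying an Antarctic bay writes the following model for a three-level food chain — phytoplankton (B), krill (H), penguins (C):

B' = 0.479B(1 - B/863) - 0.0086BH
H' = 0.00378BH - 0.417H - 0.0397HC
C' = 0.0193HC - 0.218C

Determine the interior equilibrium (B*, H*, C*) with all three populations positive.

From dC/dt = 0: 0.0193H* = 0.218, so H* = 11.3.
From dB/dt = 0: 0.479(1 - B*/863) = 0.0086·11.3, giving B* = 863·(1 - 0.203) = 688.
From dH/dt = 0: 0.00378·688 - 0.417 = 0.0397C*, so C* = 2.18/0.0397 = 55.

B* ≈ 688, H* ≈ 11.3, C* ≈ 55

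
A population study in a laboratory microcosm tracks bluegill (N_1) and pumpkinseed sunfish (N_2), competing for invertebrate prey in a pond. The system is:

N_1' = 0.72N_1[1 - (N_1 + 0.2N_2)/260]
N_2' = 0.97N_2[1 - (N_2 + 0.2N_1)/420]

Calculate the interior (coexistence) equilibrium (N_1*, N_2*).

Setting both brackets to zero gives the nullclines N_1 + 0.2N_2 = 260 and 0.2N_1 + N_2 = 420.
Substituting N_2 = 420 - 0.2N_1 into the first: N_1(1 - 0.2·0.2) = 260 - 0.2·420.
So N_1* = 176/0.96 = 183, and then N_2* = 420 - 0.2·183 = 383.

N_1* ≈ 183, N_2* ≈ 383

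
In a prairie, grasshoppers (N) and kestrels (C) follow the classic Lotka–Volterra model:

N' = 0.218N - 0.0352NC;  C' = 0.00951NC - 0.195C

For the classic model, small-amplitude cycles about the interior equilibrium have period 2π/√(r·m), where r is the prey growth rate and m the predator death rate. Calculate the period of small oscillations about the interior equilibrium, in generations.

T ≈ 30.5 generations

Here r = 0.218 and m = 0.195, so r·m = 0.0425.
ω = √0.0425 = 0.206 per generation, hence T = 2π/ω ≈ 30.5 generations.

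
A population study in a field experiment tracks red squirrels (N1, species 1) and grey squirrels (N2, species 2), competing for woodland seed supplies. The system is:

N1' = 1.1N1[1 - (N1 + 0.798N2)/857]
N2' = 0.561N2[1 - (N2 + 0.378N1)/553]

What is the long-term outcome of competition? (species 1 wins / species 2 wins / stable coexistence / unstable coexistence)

Compare the nullcline intercepts: K1/α12 = 857/0.798 = 1070 > K2 = 553; K2/α21 = 553/0.378 = 1460 > K1 = 857.
Since both inequalities hold, each species can invade when rare, so the interior equilibrium is stable.

stable coexistence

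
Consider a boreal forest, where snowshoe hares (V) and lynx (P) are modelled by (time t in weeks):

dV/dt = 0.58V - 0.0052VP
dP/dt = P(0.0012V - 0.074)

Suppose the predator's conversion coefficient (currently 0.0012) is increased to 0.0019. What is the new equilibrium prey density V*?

V* ≈ 38.9

At the interior fixed point, setting dP/dt = 0 with P > 0 fixes V* = (predator death rate)/(VP coefficient) — independent of the other coefficients.
With the change, V* = 0.074/0.0019 = 38.9; it falls from 61.7.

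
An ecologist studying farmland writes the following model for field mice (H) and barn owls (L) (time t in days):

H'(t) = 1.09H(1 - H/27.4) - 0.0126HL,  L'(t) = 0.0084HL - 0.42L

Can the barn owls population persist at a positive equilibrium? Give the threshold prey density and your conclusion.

Threshold H = 50; K < 50, so no, the predator goes extinct.

The predator equation gives dL/dt > 0 only when H > 0.42/0.0084 = 50.
Without the predator, H → K = 27.4. Since 27.4 < 50, the predator cannot invade.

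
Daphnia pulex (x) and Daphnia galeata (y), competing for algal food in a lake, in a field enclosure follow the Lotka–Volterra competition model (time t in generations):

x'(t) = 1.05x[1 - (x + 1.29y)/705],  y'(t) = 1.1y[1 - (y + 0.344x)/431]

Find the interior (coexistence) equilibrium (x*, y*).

Setting both brackets to zero gives the nullclines x + 1.29y = 705 and 0.344x + y = 431.
Substituting y = 431 - 0.344x into the first: x(1 - 1.29·0.344) = 705 - 1.29·431.
So x* = 149/0.556 = 268, and then y* = 431 - 0.344·268 = 339.

x* ≈ 268, y* ≈ 339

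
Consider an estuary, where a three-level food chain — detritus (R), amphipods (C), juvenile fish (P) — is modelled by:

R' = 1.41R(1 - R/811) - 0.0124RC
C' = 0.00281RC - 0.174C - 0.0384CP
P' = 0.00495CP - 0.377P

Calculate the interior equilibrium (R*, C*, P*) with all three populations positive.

R* ≈ 268, C* ≈ 76.2, P* ≈ 15.1

From dP/dt = 0: 0.00495C* = 0.377, so C* = 76.2.
From dR/dt = 0: 1.41(1 - R*/811) = 0.0124·76.2, giving R* = 811·(1 - 0.67) = 268.
From dC/dt = 0: 0.00281·268 - 0.174 = 0.0384P*, so P* = 0.579/0.0384 = 15.1.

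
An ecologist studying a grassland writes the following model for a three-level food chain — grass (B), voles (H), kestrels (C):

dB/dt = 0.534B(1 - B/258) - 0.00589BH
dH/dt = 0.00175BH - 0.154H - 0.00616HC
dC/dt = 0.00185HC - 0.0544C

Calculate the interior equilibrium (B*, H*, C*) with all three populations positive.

From dC/dt = 0: 0.00185H* = 0.0544, so H* = 29.4.
From dB/dt = 0: 0.534(1 - B*/258) = 0.00589·29.4, giving B* = 258·(1 - 0.324) = 174.
From dH/dt = 0: 0.00175·174 - 0.154 = 0.00616C*, so C* = 0.151/0.00616 = 24.5.

B* ≈ 174, H* ≈ 29.4, C* ≈ 24.5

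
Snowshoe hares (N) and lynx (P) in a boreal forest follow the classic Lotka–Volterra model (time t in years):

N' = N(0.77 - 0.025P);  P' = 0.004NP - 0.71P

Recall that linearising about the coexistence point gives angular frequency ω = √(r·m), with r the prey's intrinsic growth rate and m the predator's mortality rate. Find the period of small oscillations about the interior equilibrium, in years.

Here r = 0.77 and m = 0.71, so r·m = 0.547.
ω = √0.547 = 0.739 per year, hence T = 2π/ω ≈ 8.5 years.

T ≈ 8.5 years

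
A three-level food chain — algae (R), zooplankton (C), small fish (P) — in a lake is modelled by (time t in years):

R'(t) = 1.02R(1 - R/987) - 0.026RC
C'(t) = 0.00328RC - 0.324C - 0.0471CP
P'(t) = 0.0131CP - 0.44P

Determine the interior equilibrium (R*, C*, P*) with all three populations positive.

R* ≈ 142, C* ≈ 33.6, P* ≈ 3.01

From dP/dt = 0: 0.0131C* = 0.44, so C* = 33.6.
From dR/dt = 0: 1.02(1 - R*/987) = 0.026·33.6, giving R* = 987·(1 - 0.856) = 142.
From dC/dt = 0: 0.00328·142 - 0.324 = 0.0471P*, so P* = 0.142/0.0471 = 3.01.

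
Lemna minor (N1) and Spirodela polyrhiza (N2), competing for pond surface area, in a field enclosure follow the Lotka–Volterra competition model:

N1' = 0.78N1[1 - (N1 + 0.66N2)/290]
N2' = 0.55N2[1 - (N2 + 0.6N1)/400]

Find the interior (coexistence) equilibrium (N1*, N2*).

N1* ≈ 43, N2* ≈ 374

Setting both brackets to zero gives the nullclines N1 + 0.66N2 = 290 and 0.6N1 + N2 = 400.
Substituting N2 = 400 - 0.6N1 into the first: N1(1 - 0.66·0.6) = 290 - 0.66·400.
So N1* = 26/0.604 = 43, and then N2* = 400 - 0.6·43 = 374.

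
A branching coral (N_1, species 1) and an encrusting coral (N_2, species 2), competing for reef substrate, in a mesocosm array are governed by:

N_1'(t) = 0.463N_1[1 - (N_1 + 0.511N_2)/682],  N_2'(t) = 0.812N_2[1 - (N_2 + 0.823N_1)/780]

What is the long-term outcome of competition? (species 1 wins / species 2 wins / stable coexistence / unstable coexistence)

stable coexistence

Compare the nullcline intercepts: K1/α12 = 682/0.511 = 1330 > K2 = 780; K2/α21 = 780/0.823 = 948 > K1 = 682.
Since both inequalities hold, each species can invade when rare, so the interior equilibrium is stable.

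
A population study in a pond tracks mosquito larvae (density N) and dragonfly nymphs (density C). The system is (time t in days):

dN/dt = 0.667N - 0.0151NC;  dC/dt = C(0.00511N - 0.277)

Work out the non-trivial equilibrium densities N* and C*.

Set dC/dt = 0 with C > 0: 0.00511N - 0.277 = 0, so N* = 0.277/0.00511 = 54.2.
Set dN/dt = 0 with N > 0: 0.667 - 0.0151C = 0, so C* = 0.667/0.0151 = 44.2.

N* ≈ 54.2, C* ≈ 44.2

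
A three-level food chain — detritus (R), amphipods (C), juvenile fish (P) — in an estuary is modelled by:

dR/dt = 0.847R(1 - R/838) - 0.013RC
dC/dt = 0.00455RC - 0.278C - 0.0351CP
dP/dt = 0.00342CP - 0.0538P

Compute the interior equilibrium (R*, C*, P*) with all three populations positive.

From dP/dt = 0: 0.00342C* = 0.0538, so C* = 15.7.
From dR/dt = 0: 0.847(1 - R*/838) = 0.013·15.7, giving R* = 838·(1 - 0.241) = 636.
From dC/dt = 0: 0.00455·636 - 0.278 = 0.0351P*, so P* = 2.61/0.0351 = 74.5.

R* ≈ 636, C* ≈ 15.7, P* ≈ 74.5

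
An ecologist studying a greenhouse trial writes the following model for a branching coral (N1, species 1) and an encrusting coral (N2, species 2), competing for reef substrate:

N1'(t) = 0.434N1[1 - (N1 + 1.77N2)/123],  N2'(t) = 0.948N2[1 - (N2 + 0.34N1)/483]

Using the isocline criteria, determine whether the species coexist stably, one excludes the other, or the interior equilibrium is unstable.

species 2 excludes species 1

Compare the nullcline intercepts: K1/α12 = 123/1.77 = 69.5 < K2 = 483; K2/α21 = 483/0.34 = 1420 > K1 = 123.
Since the inequalities point opposite ways, species 2 can invade but species 1 cannot.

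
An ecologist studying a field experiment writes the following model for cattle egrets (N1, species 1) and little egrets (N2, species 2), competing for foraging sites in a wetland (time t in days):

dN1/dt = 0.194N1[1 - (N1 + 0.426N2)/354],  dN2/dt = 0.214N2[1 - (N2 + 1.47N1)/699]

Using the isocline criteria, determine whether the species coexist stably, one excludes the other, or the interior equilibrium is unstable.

stable coexistence

Compare the nullcline intercepts: K1/α12 = 354/0.426 = 831 > K2 = 699; K2/α21 = 699/1.47 = 476 > K1 = 354.
Since both inequalities hold, each species can invade when rare, so the interior equilibrium is stable.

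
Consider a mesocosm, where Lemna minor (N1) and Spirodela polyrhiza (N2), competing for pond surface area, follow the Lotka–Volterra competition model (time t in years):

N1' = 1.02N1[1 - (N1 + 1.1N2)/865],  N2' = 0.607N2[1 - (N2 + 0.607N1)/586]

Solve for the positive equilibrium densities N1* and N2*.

N1* ≈ 663, N2* ≈ 183

Setting both brackets to zero gives the nullclines N1 + 1.1N2 = 865 and 0.607N1 + N2 = 586.
Substituting N2 = 586 - 0.607N1 into the first: N1(1 - 1.1·0.607) = 865 - 1.1·586.
So N1* = 220/0.332 = 663, and then N2* = 586 - 0.607·663 = 183.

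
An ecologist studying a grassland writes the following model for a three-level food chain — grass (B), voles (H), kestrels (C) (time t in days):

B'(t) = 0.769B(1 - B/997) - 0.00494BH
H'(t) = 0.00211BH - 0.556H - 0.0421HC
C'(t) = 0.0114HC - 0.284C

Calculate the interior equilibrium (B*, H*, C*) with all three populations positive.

B* ≈ 837, H* ≈ 24.9, C* ≈ 28.8

From dC/dt = 0: 0.0114H* = 0.284, so H* = 24.9.
From dB/dt = 0: 0.769(1 - B*/997) = 0.00494·24.9, giving B* = 997·(1 - 0.16) = 837.
From dH/dt = 0: 0.00211·837 - 0.556 = 0.0421C*, so C* = 1.21/0.0421 = 28.8.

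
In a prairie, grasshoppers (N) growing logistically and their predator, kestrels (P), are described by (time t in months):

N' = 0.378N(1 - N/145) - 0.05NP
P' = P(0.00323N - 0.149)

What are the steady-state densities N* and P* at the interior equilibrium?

N* ≈ 46.1, P* ≈ 5.15

From dP/dt = 0 with P > 0: 0.00323N* = 0.149, so N* = 46.1.
Substitute into dN/dt = 0: 0.378(1 - 46.1/145) = 0.05P*.
The bracket is 0.682, giving P* = 0.258/0.05 = 5.15.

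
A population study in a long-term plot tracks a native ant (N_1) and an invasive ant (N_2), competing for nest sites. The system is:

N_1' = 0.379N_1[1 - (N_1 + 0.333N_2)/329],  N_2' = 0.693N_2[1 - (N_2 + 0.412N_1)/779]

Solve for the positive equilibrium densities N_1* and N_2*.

N_1* ≈ 80.7, N_2* ≈ 746

Setting both brackets to zero gives the nullclines N_1 + 0.333N_2 = 329 and 0.412N_1 + N_2 = 779.
Substituting N_2 = 779 - 0.412N_1 into the first: N_1(1 - 0.333·0.412) = 329 - 0.333·779.
So N_1* = 69.6/0.863 = 80.7, and then N_2* = 779 - 0.412·80.7 = 746.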